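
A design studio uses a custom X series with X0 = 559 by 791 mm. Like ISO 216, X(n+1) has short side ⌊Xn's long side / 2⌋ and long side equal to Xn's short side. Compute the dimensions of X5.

X1: ⌊791/2⌋ × 559 = 395 × 559 mm
X2: ⌊559/2⌋ × 395 = 279 × 395 mm
X3: ⌊395/2⌋ × 279 = 197 × 279 mm
X4: ⌊279/2⌋ × 197 = 139 × 197 mm
X5: ⌊197/2⌋ × 139 = 98 × 139 mm

98 × 139 mm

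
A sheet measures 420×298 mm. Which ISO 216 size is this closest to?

Aspect ratio 420/298 ≈ 1.409 — close to the ISO √2 ≈ 1.414.
In the A-series (A0 area = 1 m²): A3 = 297 × 420 mm.
Off by 1 mm total — nearest standard size.

A3 (297 × 420 mm)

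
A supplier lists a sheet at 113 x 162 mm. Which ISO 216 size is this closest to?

C6 (114 × 162 mm)

Aspect ratio 162/113 ≈ 1.434 (ISO target is √2 ≈ 1.414).
In the C-series (envelope sizes, between A and B): C6 = 114 × 162 mm.
Off by 1 mm total — nearest standard size.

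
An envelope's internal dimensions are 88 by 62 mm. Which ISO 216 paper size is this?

Aspect ratio 88/62 ≈ 1.419 — close to the ISO √2 ≈ 1.414.
In the B-series (B0 = 1000 × 1414 mm): B8 = 62 × 88 mm.

B8 (62 × 88 mm)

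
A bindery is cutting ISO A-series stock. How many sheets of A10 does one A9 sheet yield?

2

A9 = 37 × 52 mm; A10 = 26 × 37 mm.
Each halving step doubles the count; 1 step from A9 to A10.
2^1 = 2.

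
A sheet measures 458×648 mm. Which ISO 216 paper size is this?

Aspect ratio 648/458 ≈ 1.415 — close to the ISO √2 ≈ 1.414.
In the C-series (envelope sizes, between A and B): C2 = 458 × 648 mm.

C2 (458 × 648 mm)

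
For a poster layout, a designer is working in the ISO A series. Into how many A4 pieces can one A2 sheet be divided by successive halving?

4

Each ISO step halves the sheet: 1 × A2 → 2 × A3 → 4 × A4
From A2 to A4 is 2 halving steps: 2^2 = 4.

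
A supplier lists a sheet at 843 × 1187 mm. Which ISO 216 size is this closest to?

Aspect ratio 1187/843 ≈ 1.408 — close to the ISO √2 ≈ 1.414.
In the A-series (A0 area = 1 m²): A0 = 841 × 1189 mm.
Off by 4 mm total — nearest standard size.

A0 (841 × 1189 mm)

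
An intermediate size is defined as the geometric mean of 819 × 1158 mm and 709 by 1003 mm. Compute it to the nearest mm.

762 × 1078 mm

Short side: √(819 · 709) = √580671 ≈ 762.0 → 762 mm
Long side: √(1158 · 1003) = √1161474 ≈ 1077.7 → 1078 mm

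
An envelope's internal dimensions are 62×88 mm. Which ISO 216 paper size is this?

B8 (62 × 88 mm)

Aspect ratio 88/62 ≈ 1.419 — close to the ISO √2 ≈ 1.414.
In the B-series (B0 = 1000 × 1414 mm): B8 = 62 × 88 mm.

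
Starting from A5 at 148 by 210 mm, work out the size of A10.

26 × 37 mm

A6: ⌊210/2⌋ × 148 = 105 × 148 mm
A7: ⌊148/2⌋ × 105 = 74 × 105 mm
A8: ⌊105/2⌋ × 74 = 52 × 74 mm
A9: ⌊74/2⌋ × 52 = 37 × 52 mm
A10: ⌊52/2⌋ × 37 = 26 × 37 mm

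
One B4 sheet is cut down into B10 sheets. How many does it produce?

64

B4 = 250 × 353 mm; B10 = 31 × 44 mm.
Each halving step doubles the count; 6 steps from B4 to B10.
2^6 = 64.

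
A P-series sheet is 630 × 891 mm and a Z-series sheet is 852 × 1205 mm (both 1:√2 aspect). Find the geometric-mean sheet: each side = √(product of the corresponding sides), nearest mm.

733 × 1036 mm

Short side: √(630 · 852) = √536760 ≈ 732.6 → 733 mm
Long side: √(891 · 1205) = √1073655 ≈ 1036.2 → 1036 mm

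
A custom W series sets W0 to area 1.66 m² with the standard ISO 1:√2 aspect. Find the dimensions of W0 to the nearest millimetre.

1083 × 1532 mm

Let the short side be w mm. Then w · w√2 = 1.66 m² = 1,660,000 mm².
w² = 1,660,000/√2, so w ≈ 1083.4 mm; long side = w√2 ≈ 1532.2 mm.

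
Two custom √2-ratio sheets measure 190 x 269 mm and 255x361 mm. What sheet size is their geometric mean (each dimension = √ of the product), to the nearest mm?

Short side: √(190 · 255) = √48450 ≈ 220.1 → 220 mm
Long side: √(269 · 361) = √97109 ≈ 311.6 → 312 mm

220 × 312 mm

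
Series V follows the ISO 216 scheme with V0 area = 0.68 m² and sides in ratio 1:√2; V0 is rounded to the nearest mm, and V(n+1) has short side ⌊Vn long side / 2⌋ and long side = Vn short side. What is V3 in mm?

Let V0's short side be w mm. w · w√2 = 0.68 m² = 680,000 mm², so w ≈ 693.4 mm and w√2 ≈ 980.6 mm → V0 = 693 × 981 mm.
V1: ⌊981/2⌋ × 693 = 490 × 693 mm
V2: ⌊693/2⌋ × 490 = 346 × 490 mm
V3: ⌊490/2⌋ × 346 = 245 × 346 mm

245 × 346 mm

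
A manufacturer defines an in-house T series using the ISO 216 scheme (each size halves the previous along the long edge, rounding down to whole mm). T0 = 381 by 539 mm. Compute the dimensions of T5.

67 × 95 mm

T1: ⌊539/2⌋ × 381 = 269 × 381 mm
T2: ⌊381/2⌋ × 269 = 190 × 269 mm
T3: ⌊269/2⌋ × 190 = 134 × 190 mm
T4: ⌊190/2⌋ × 134 = 95 × 134 mm
T5: ⌊134/2⌋ × 95 = 67 × 95 mm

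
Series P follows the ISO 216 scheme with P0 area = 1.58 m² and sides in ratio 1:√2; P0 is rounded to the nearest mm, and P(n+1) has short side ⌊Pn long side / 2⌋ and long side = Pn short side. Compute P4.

264 × 373 mm

Let P0's short side be w mm. w · w√2 = 1.58 m² = 1,580,000 mm², so w ≈ 1057.0 mm and w√2 ≈ 1494.8 mm → P0 = 1057 × 1495 mm.
P1: ⌊1495/2⌋ × 1057 = 747 × 1057 mm
P2: ⌊1057/2⌋ × 747 = 528 × 747 mm
P3: ⌊747/2⌋ × 528 = 373 × 528 mm
P4: ⌊528/2⌋ × 373 = 264 × 373 mm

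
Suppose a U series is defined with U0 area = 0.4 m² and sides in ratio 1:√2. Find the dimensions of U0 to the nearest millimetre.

532 × 752 mm

Let the short side be w mm. Then w · w√2 = 0.4 m² = 400,000 mm².
w² = 400,000/√2, so w ≈ 531.8 mm; long side = w√2 ≈ 752.1 mm.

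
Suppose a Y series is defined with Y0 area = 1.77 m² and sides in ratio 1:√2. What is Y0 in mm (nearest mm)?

Let the short side be w mm. Then w · w√2 = 1.77 m² = 1,770,000 mm².
w² = 1,770,000/√2, so w ≈ 1118.7 mm; long side = w√2 ≈ 1582.1 mm.

1119 × 1582 mm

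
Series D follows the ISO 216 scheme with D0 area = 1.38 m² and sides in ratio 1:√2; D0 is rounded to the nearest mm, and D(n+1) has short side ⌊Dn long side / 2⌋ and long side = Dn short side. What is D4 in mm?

Let D0's short side be w mm. w · w√2 = 1.38 m² = 1,380,000 mm², so w ≈ 987.8 mm and w√2 ≈ 1397.0 mm → D0 = 988 × 1397 mm.
D1: ⌊1397/2⌋ × 988 = 698 × 988 mm
D2: ⌊988/2⌋ × 698 = 494 × 698 mm
D3: ⌊698/2⌋ × 494 = 349 × 494 mm
D4: ⌊494/2⌋ × 349 = 247 × 349 mm

247 × 349 mm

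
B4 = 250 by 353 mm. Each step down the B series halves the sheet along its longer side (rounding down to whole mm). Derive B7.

B5: ⌊353/2⌋ × 250 = 176 × 250 mm
B6: ⌊250/2⌋ × 176 = 125 × 176 mm
B7: ⌊176/2⌋ × 125 = 88 × 125 mm

88 × 125 mm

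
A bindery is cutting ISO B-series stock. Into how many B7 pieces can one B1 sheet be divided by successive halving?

64

Each ISO step halves the sheet: 1 × B1 → 2 × B2 → 4 × B3 → 8 × B4 → …
From B1 to B7 is 6 halving steps: 2^6 = 64.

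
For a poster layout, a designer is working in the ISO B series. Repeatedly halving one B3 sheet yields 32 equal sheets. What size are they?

B8

32 = 2^5, so 5 halving steps.
B3 → B4 → … → B8 after 5 steps.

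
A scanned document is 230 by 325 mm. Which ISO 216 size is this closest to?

C4 (229 × 324 mm)

Aspect ratio 325/230 ≈ 1.413 — close to the ISO √2 ≈ 1.414.
In the C-series (envelope sizes, between A and B): C4 = 229 × 324 mm.
Off by 2 mm total — nearest standard size.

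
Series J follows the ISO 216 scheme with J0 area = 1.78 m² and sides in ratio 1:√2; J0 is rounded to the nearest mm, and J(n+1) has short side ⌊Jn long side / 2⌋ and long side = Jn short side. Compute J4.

280 × 396 mm

Let J0's short side be w mm. w · w√2 = 1.78 m² = 1,780,000 mm², so w ≈ 1121.9 mm and w√2 ≈ 1586.6 mm → J0 = 1122 × 1587 mm.
J1: ⌊1587/2⌋ × 1122 = 793 × 1122 mm
J2: ⌊1122/2⌋ × 793 = 561 × 793 mm
J3: ⌊793/2⌋ × 561 = 396 × 561 mm
J4: ⌊561/2⌋ × 396 = 280 × 396 mm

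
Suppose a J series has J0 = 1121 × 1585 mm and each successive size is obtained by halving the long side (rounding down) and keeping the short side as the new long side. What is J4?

280 × 396 mm

J1 = 792 × 1121 mm (from J0 by 1 halving).
J2: ⌊1121/2⌋ × 792 = 560 × 792 mm
J3: ⌊792/2⌋ × 560 = 396 × 560 mm
J4: ⌊560/2⌋ × 396 = 280 × 396 mm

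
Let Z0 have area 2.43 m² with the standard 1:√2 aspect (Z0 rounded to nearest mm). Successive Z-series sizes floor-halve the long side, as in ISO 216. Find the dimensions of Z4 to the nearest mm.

Let Z0's short side be w mm. w · w√2 = 2.43 m² = 2,430,000 mm², so w ≈ 1310.8 mm and w√2 ≈ 1853.8 mm → Z0 = 1311 × 1854 mm.
Z1: ⌊1854/2⌋ × 1311 = 927 × 1311 mm
Z2: ⌊1311/2⌋ × 927 = 655 × 927 mm
Z3: ⌊927/2⌋ × 655 = 463 × 655 mm
Z4: ⌊655/2⌋ × 463 = 327 × 463 mm

327 × 463 mm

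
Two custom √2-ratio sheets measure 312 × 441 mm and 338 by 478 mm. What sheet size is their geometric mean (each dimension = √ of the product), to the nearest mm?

325 × 459 mm

Short side: √(312 · 338) = √105456 ≈ 324.7 → 325 mm
Long side: √(441 · 478) = √210798 ≈ 459.1 → 459 mm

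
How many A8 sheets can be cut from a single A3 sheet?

Each ISO step halves the sheet: 1 × A3 → 2 × A4 → 4 × A5 → 8 × A6 → …
From A3 to A8 is 5 halving steps: 2^5 = 32.

32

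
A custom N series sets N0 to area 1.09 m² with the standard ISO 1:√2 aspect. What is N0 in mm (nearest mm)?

878 × 1242 mm

Let the short side be w mm. Then w · w√2 = 1.09 m² = 1,090,000 mm².
w² = 1,090,000/√2, so w ≈ 877.9 mm; long side = w√2 ≈ 1241.6 mm.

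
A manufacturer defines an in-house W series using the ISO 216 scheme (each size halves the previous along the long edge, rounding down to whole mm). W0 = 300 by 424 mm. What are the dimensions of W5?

53 × 75 mm

W1 = 212 × 300 mm (from W0 by 1 halving).
W2: ⌊300/2⌋ × 212 = 150 × 212 mm
W3: ⌊212/2⌋ × 150 = 106 × 150 mm
W4: ⌊150/2⌋ × 106 = 75 × 106 mm
W5: ⌊106/2⌋ × 75 = 53 × 75 mm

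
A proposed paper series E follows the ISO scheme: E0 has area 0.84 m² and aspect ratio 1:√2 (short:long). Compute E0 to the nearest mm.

Let the short side be w mm. Then w · w√2 = 0.84 m² = 840,000 mm².
w² = 840,000/√2, so w ≈ 770.7 mm; long side = w√2 ≈ 1089.9 mm.

771 × 1090 mm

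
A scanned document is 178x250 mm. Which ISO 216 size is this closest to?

Aspect ratio 250/178 ≈ 1.404 — close to the ISO √2 ≈ 1.414.
In the B-series (B0 = 1000 × 1414 mm): B5 = 176 × 250 mm.
Off by 2 mm total — nearest standard size.

B5 (176 × 250 mm)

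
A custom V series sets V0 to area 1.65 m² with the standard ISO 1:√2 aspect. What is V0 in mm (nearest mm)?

Let the short side be w mm. Then w · w√2 = 1.65 m² = 1,650,000 mm².
w² = 1,650,000/√2, so w ≈ 1080.2 mm; long side = w√2 ≈ 1527.6 mm.

1080 × 1528 mm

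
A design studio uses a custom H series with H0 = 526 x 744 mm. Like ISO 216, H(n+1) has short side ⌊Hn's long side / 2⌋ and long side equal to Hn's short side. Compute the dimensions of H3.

186 × 263 mm

H1: ⌊744/2⌋ × 526 = 372 × 526 mm
H2: ⌊526/2⌋ × 372 = 263 × 372 mm
H3: ⌊372/2⌋ × 263 = 186 × 263 mm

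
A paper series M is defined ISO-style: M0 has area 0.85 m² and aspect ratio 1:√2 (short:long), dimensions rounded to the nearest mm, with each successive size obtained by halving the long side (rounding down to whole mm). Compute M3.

274 × 387 mm

Let M0's short side be w mm. w · w√2 = 0.85 m² = 850,000 mm², so w ≈ 775.3 mm and w√2 ≈ 1096.4 mm → M0 = 775 × 1096 mm.
M1: ⌊1096/2⌋ × 775 = 548 × 775 mm
M2: ⌊775/2⌋ × 548 = 387 × 548 mm
M3: ⌊548/2⌋ × 387 = 274 × 387 mm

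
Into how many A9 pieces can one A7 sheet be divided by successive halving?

4

A7 = 74 × 105 mm; A9 = 37 × 52 mm.
Each halving step doubles the count; 2 steps from A7 to A9.
2^2 = 4.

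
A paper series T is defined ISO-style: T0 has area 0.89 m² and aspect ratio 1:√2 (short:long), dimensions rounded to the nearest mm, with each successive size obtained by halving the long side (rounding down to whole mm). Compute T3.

280 × 396 mm

Let T0's short side be w mm. w · w√2 = 0.89 m² = 890,000 mm², so w ≈ 793.3 mm and w√2 ≈ 1121.9 mm → T0 = 793 × 1122 mm.
T1: ⌊1122/2⌋ × 793 = 561 × 793 mm
T2: ⌊793/2⌋ × 561 = 396 × 561 mm
T3: ⌊561/2⌋ × 396 = 280 × 396 mm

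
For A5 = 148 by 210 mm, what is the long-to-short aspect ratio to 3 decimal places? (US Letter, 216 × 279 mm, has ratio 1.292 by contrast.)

210 / 148 = 1.419
ISO 216 targets √2 ≈ 1.414; the +0.005 deviation is from mm rounding.

1.419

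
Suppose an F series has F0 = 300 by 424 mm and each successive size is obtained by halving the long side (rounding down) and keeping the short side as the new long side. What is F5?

53 × 75 mm

F1: ⌊424/2⌋ × 300 = 212 × 300 mm
F2: ⌊300/2⌋ × 212 = 150 × 212 mm
F3: ⌊212/2⌋ × 150 = 106 × 150 mm
F4: ⌊150/2⌋ × 106 = 75 × 106 mm
F5: ⌊106/2⌋ × 75 = 53 × 75 mm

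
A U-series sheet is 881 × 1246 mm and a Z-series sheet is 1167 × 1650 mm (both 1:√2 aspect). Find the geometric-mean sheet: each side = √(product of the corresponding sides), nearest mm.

Short side: √(881 · 1167) = √1028127 ≈ 1014.0 → 1014 mm
Long side: √(1246 · 1650) = √2055900 ≈ 1433.8 → 1434 mm

1014 × 1434 mm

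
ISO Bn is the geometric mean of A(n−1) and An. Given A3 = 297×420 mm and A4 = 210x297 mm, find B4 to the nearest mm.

Short side: √(297 · 210) = √62370 ≈ 249.7 → 250 mm
Long side: √(420 · 297) = √124740 ≈ 353.2 → 353 mm

250 × 353 mm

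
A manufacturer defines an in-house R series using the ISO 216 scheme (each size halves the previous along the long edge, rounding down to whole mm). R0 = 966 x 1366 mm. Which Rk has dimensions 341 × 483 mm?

R3

R0: 966 × 1366 mm
R1: 683 × 966 mm
R2: 483 × 683 mm
R3: 341 × 483 mm
R4: 241 × 341 mm
→ matches R3.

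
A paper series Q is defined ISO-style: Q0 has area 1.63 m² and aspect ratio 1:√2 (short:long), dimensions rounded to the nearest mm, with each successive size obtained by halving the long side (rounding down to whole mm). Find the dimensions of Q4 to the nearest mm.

268 × 379 mm

Let Q0's short side be w mm. w · w√2 = 1.63 m² = 1,630,000 mm², so w ≈ 1073.6 mm and w√2 ≈ 1518.3 mm → Q0 = 1074 × 1518 mm.
Q1: ⌊1518/2⌋ × 1074 = 759 × 1074 mm
Q2: ⌊1074/2⌋ × 759 = 537 × 759 mm
Q3: ⌊759/2⌋ × 537 = 379 × 537 mm
Q4: ⌊537/2⌋ × 379 = 268 × 379 mm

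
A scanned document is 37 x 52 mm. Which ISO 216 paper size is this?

Aspect ratio 52/37 ≈ 1.405 — close to the ISO √2 ≈ 1.414.
In the A-series (A0 area = 1 m²): A9 = 37 × 52 mm.

A9 (37 × 52 mm)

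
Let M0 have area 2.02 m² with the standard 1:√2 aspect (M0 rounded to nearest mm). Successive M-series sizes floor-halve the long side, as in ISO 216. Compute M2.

597 × 845 mm

Let M0's short side be w mm. w · w√2 = 2.02 m² = 2,020,000 mm², so w ≈ 1195.1 mm and w√2 ≈ 1690.2 mm → M0 = 1195 × 1690 mm.
M1: ⌊1690/2⌋ × 1195 = 845 × 1195 mm
M2: ⌊1195/2⌋ × 845 = 597 × 845 mm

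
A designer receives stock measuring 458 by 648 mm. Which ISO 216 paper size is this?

Aspect ratio 648/458 ≈ 1.415 — close to the ISO √2 ≈ 1.414.
In the C-series (envelope sizes, between A and B): C2 = 458 × 648 mm.

C2 (458 × 648 mm)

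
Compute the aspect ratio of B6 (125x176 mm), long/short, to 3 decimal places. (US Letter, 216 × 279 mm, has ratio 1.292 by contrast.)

176 / 125 = 1.408
ISO 216 targets √2 ≈ 1.414; the -0.006 deviation is from mm rounding.

1.408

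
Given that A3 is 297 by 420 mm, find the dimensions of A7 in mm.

74 × 105 mm

A4: ⌊420/2⌋ × 297 = 210 × 297 mm
A5: ⌊297/2⌋ × 210 = 148 × 210 mm
A6: ⌊210/2⌋ × 148 = 105 × 148 mm
A7: ⌊148/2⌋ × 105 = 74 × 105 mm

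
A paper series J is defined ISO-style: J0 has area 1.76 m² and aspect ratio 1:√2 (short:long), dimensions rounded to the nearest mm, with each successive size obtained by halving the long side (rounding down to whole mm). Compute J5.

Let J0's short side be w mm. w · w√2 = 1.76 m² = 1,760,000 mm², so w ≈ 1115.6 mm and w√2 ≈ 1577.7 mm → J0 = 1116 × 1578 mm.
J1: ⌊1578/2⌋ × 1116 = 789 × 1116 mm
J2: ⌊1116/2⌋ × 789 = 558 × 789 mm
J3: ⌊789/2⌋ × 558 = 394 × 558 mm
J4: ⌊558/2⌋ × 394 = 279 × 394 mm
J5: ⌊394/2⌋ × 279 = 197 × 279 mm

197 × 279 mm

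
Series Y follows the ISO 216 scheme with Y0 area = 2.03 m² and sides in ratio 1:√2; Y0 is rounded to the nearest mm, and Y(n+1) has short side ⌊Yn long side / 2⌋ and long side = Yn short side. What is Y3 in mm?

Let Y0's short side be w mm. w · w√2 = 2.03 m² = 2,030,000 mm², so w ≈ 1198.1 mm and w√2 ≈ 1694.4 mm → Y0 = 1198 × 1694 mm.
Y1: ⌊1694/2⌋ × 1198 = 847 × 1198 mm
Y2: ⌊1198/2⌋ × 847 = 599 × 847 mm
Y3: ⌊847/2⌋ × 599 = 423 × 599 mm

423 × 599 mm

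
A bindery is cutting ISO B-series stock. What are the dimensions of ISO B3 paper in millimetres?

353 × 500 mm

B0 = 1000 × 1414 mm (B0 has a 1000 mm short side, aspect 1:√2).
B1: ⌊1414/2⌋ × 1000 = 707 × 1000 mm
B2: ⌊1000/2⌋ × 707 = 500 × 707 mm
B3: ⌊707/2⌋ × 500 = 353 × 500 mm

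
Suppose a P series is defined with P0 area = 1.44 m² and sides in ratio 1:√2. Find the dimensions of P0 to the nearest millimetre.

1009 × 1427 mm

Let the short side be w mm. Then w · w√2 = 1.44 m² = 1,440,000 mm².
w² = 1,440,000/√2, so w ≈ 1009.1 mm; long side = w√2 ≈ 1427.0 mm.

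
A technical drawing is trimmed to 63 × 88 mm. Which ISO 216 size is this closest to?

Aspect ratio 88/63 ≈ 1.397 (ISO target is √2 ≈ 1.414).
In the B-series (B0 = 1000 × 1414 mm): B8 = 62 × 88 mm.
Off by 1 mm total — nearest standard size.

B8 (62 × 88 mm)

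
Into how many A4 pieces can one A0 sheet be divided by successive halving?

16

A0 = 841 × 1189 mm; A4 = 210 × 297 mm.
Each halving step doubles the count; 4 steps from A0 to A4.
2^4 = 16.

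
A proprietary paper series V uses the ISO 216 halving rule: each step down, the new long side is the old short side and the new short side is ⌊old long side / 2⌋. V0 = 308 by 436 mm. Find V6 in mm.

V1 = 218 × 308 mm (from V0 by 1 halving).
V2: ⌊308/2⌋ × 218 = 154 × 218 mm
V3: ⌊218/2⌋ × 154 = 109 × 154 mm
V4: ⌊154/2⌋ × 109 = 77 × 109 mm
V5: ⌊109/2⌋ × 77 = 54 × 77 mm
V6: ⌊77/2⌋ × 54 = 38 × 54 mm

38 × 54 mm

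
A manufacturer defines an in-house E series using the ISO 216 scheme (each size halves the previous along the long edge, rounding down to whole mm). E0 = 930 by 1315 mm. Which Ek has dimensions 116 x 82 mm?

E7

E0: 930 × 1315 mm
E1: 657 × 930 mm
E2: 465 × 657 mm
E3: 328 × 465 mm
E4: 232 × 328 mm
E5: 164 × 232 mm
E6: 116 × 164 mm
E7: 82 × 116 mm
E8: 58 × 82 mm
→ matches E7.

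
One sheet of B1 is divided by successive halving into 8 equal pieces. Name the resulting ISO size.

B4

8 = 2^3, so 3 halving steps.
B1 → B2 → … → B4 after 3 steps.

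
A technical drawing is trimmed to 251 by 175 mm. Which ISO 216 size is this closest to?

Aspect ratio 251/175 ≈ 1.434 (ISO target is √2 ≈ 1.414).
In the B-series (B0 = 1000 × 1414 mm): B5 = 176 × 250 mm.
Off by 2 mm total — nearest standard size.

B5 (176 × 250 mm)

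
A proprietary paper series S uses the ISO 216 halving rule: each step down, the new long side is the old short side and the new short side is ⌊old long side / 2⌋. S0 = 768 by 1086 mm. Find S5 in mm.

S1: ⌊1086/2⌋ × 768 = 543 × 768 mm
S2: ⌊768/2⌋ × 543 = 384 × 543 mm
S3: ⌊543/2⌋ × 384 = 271 × 384 mm
S4: ⌊384/2⌋ × 271 = 192 × 271 mm
S5: ⌊271/2⌋ × 192 = 135 × 192 mm

135 × 192 mm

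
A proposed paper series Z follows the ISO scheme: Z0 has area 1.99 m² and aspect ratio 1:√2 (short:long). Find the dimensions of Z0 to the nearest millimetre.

1186 × 1678 mm

Let the short side be w mm. Then w · w√2 = 1.99 m² = 1,990,000 mm².
w² = 1,990,000/√2, so w ≈ 1186.2 mm; long side = w√2 ≈ 1677.6 mm.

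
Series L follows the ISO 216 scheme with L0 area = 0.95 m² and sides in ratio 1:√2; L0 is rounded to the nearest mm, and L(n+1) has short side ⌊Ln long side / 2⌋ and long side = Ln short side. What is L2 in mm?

Let L0's short side be w mm. w · w√2 = 0.95 m² = 950,000 mm², so w ≈ 819.6 mm and w√2 ≈ 1159.1 mm → L0 = 820 × 1159 mm.
L1: ⌊1159/2⌋ × 820 = 579 × 820 mm
L2: ⌊820/2⌋ × 579 = 410 × 579 mm

410 × 579 mm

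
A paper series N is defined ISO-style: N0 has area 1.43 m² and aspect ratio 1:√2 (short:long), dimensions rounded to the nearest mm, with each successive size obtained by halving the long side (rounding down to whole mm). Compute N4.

Let N0's short side be w mm. w · w√2 = 1.43 m² = 1,430,000 mm², so w ≈ 1005.6 mm and w√2 ≈ 1422.1 mm → N0 = 1006 × 1422 mm.
N1: ⌊1422/2⌋ × 1006 = 711 × 1006 mm
N2: ⌊1006/2⌋ × 711 = 503 × 711 mm
N3: ⌊711/2⌋ × 503 = 355 × 503 mm
N4: ⌊503/2⌋ × 355 = 251 × 355 mm

251 × 355 mm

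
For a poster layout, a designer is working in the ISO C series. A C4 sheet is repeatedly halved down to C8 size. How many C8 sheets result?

16

Each ISO step halves the sheet: 1 × C4 → 2 × C5 → 4 × C6 → 8 × C7 → …
From C4 to C8 is 4 halving steps: 2^4 = 16.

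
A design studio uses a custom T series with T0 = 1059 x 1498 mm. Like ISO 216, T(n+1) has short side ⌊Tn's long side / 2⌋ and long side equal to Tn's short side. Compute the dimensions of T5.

T1: ⌊1498/2⌋ × 1059 = 749 × 1059 mm
T2: ⌊1059/2⌋ × 749 = 529 × 749 mm
T3: ⌊749/2⌋ × 529 = 374 × 529 mm
T4: ⌊529/2⌋ × 374 = 264 × 374 mm
T5: ⌊374/2⌋ × 264 = 187 × 264 mm

187 × 264 mm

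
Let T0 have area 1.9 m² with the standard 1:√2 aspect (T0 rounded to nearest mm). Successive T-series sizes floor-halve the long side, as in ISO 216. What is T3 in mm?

Let T0's short side be w mm. w · w√2 = 1.9 m² = 1,900,000 mm², so w ≈ 1159.1 mm and w√2 ≈ 1639.2 mm → T0 = 1159 × 1639 mm.
T1: ⌊1639/2⌋ × 1159 = 819 × 1159 mm
T2: ⌊1159/2⌋ × 819 = 579 × 819 mm
T3: ⌊819/2⌋ × 579 = 409 × 579 mm

409 × 579 mm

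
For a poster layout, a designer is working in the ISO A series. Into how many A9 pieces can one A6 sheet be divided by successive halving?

8

A6 = 105 × 148 mm; A9 = 37 × 52 mm.
Each halving step doubles the count; 3 steps from A6 to A9.
2^3 = 8.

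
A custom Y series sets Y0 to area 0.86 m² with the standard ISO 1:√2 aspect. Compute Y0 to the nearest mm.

780 × 1103 mm

Let the short side be w mm. Then w · w√2 = 0.86 m² = 860,000 mm².
w² = 860,000/√2, so w ≈ 779.8 mm; long side = w√2 ≈ 1102.8 mm.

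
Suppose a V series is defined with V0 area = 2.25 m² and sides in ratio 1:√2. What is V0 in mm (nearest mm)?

Let the short side be w mm. Then w · w√2 = 2.25 m² = 2,250,000 mm².
w² = 2,250,000/√2, so w ≈ 1261.3 mm; long side = w√2 ≈ 1783.8 mm.

1261 × 1784 mm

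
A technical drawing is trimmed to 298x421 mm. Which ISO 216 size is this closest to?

A3 (297 × 420 mm)

Aspect ratio 421/298 ≈ 1.413 — close to the ISO √2 ≈ 1.414.
In the A-series (A0 area = 1 m²): A3 = 297 × 420 mm.
Off by 2 mm total — nearest standard size.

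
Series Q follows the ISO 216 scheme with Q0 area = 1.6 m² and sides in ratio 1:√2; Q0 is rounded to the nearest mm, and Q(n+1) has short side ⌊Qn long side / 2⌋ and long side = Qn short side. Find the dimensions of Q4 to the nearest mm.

266 × 376 mm

Let Q0's short side be w mm. w · w√2 = 1.6 m² = 1,600,000 mm², so w ≈ 1063.7 mm and w√2 ≈ 1504.2 mm → Q0 = 1064 × 1504 mm.
Q1: ⌊1504/2⌋ × 1064 = 752 × 1064 mm
Q2: ⌊1064/2⌋ × 752 = 532 × 752 mm
Q3: ⌊752/2⌋ × 532 = 376 × 532 mm
Q4: ⌊532/2⌋ × 376 = 266 × 376 mm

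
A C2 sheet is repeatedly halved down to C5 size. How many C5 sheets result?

Each ISO step halves the sheet: 1 × C2 → 2 × C3 → 4 × C4 → 8 × C5
From C2 to C5 is 3 halving steps: 2^3 = 8.

8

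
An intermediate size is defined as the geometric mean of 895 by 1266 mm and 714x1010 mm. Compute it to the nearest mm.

Short side: √(895 · 714) = √639030 ≈ 799.4 → 799 mm
Long side: √(1266 · 1010) = √1278660 ≈ 1130.8 → 1131 mm

799 × 1131 mm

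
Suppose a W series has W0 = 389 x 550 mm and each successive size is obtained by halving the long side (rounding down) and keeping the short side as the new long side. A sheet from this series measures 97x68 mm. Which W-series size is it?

W5

W0: 389 × 550 mm
W1: 275 × 389 mm
W2: 194 × 275 mm
W3: 137 × 194 mm
W4: 97 × 137 mm
W5: 68 × 97 mm
W6: 48 × 68 mm
→ matches W5.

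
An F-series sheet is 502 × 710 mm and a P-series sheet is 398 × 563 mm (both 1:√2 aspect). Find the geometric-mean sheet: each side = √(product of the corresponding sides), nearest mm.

447 × 632 mm

Short side: √(502 · 398) = √199796 ≈ 447.0 → 447 mm
Long side: √(710 · 563) = √399730 ≈ 632.2 → 632 mm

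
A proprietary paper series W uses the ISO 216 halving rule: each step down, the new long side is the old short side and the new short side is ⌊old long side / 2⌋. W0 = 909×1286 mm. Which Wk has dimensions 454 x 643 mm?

W0: 909 × 1286 mm
W1: 643 × 909 mm
W2: 454 × 643 mm
W3: 321 × 454 mm
→ matches W2.

W2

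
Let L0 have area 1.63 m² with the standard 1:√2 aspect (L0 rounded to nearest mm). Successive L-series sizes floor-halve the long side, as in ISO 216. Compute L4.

Let L0's short side be w mm. w · w√2 = 1.63 m² = 1,630,000 mm², so w ≈ 1073.6 mm and w√2 ≈ 1518.3 mm → L0 = 1074 × 1518 mm.
L1: ⌊1518/2⌋ × 1074 = 759 × 1074 mm
L2: ⌊1074/2⌋ × 759 = 537 × 759 mm
L3: ⌊759/2⌋ × 537 = 379 × 537 mm
L4: ⌊537/2⌋ × 379 = 268 × 379 mm

268 × 379 mm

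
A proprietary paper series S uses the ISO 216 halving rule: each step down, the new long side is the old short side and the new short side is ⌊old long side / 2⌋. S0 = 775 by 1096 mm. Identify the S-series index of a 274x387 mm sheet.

S3

S0: 775 × 1096 mm
S1: 548 × 775 mm
S2: 387 × 548 mm
S3: 274 × 387 mm
S4: 193 × 274 mm
→ matches S3.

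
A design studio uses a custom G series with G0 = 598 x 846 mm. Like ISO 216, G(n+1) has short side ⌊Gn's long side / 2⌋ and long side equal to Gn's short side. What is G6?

G1: ⌊846/2⌋ × 598 = 423 × 598 mm
G2: ⌊598/2⌋ × 423 = 299 × 423 mm
G3: ⌊423/2⌋ × 299 = 211 × 299 mm
G4: ⌊299/2⌋ × 211 = 149 × 211 mm
G5: ⌊211/2⌋ × 149 = 105 × 149 mm
G6: ⌊149/2⌋ × 105 = 74 × 105 mm

74 × 105 mm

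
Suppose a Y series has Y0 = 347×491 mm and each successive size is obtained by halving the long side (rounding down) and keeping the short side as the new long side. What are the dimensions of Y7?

30 × 43 mm

Y1 = 245 × 347 mm (from Y0 by 1 halving).
Y2: ⌊347/2⌋ × 245 = 173 × 245 mm
Y3: ⌊245/2⌋ × 173 = 122 × 173 mm
Y4: ⌊173/2⌋ × 122 = 86 × 122 mm
Y5: ⌊122/2⌋ × 86 = 61 × 86 mm
Y6: ⌊86/2⌋ × 61 = 43 × 61 mm
Y7: ⌊61/2⌋ × 43 = 30 × 43 mm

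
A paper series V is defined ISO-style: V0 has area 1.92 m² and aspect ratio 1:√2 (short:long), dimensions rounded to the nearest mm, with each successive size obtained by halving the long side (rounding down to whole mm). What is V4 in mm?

291 × 412 mm

Let V0's short side be w mm. w · w√2 = 1.92 m² = 1,920,000 mm², so w ≈ 1165.2 mm and w√2 ≈ 1647.8 mm → V0 = 1165 × 1648 mm.
V1: ⌊1648/2⌋ × 1165 = 824 × 1165 mm
V2: ⌊1165/2⌋ × 824 = 582 × 824 mm
V3: ⌊824/2⌋ × 582 = 412 × 582 mm
V4: ⌊582/2⌋ × 412 = 291 × 412 mm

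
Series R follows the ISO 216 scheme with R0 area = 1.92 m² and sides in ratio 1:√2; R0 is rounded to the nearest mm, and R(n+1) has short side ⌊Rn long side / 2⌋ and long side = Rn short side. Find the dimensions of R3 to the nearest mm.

Let R0's short side be w mm. w · w√2 = 1.92 m² = 1,920,000 mm², so w ≈ 1165.2 mm and w√2 ≈ 1647.8 mm → R0 = 1165 × 1648 mm.
R1: ⌊1648/2⌋ × 1165 = 824 × 1165 mm
R2: ⌊1165/2⌋ × 824 = 582 × 824 mm
R3: ⌊824/2⌋ × 582 = 412 × 582 mm

412 × 582 mm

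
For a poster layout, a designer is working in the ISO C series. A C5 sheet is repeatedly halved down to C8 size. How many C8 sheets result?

8

C5 = 162 × 229 mm; C8 = 57 × 81 mm.
Each halving step doubles the count; 3 steps from C5 to C8.
2^3 = 8.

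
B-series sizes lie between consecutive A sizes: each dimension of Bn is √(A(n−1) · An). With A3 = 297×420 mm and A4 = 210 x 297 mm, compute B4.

Short side: √(297 · 210) = √62370 ≈ 249.7 → 250 mm
Long side: √(420 · 297) = √124740 ≈ 353.2 → 353 mm

250 × 353 mm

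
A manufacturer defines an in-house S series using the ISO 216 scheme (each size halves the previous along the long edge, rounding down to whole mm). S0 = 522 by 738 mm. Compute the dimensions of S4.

S1: ⌊738/2⌋ × 522 = 369 × 522 mm
S2: ⌊522/2⌋ × 369 = 261 × 369 mm
S3: ⌊369/2⌋ × 261 = 184 × 261 mm
S4: ⌊261/2⌋ × 184 = 130 × 184 mm

130 × 184 mm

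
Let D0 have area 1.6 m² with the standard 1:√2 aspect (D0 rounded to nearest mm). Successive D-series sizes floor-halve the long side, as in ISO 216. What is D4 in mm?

Let D0's short side be w mm. w · w√2 = 1.6 m² = 1,600,000 mm², so w ≈ 1063.7 mm and w√2 ≈ 1504.2 mm → D0 = 1064 × 1504 mm.
D1: ⌊1504/2⌋ × 1064 = 752 × 1064 mm
D2: ⌊1064/2⌋ × 752 = 532 × 752 mm
D3: ⌊752/2⌋ × 532 = 376 × 532 mm
D4: ⌊532/2⌋ × 376 = 266 × 376 mm

266 × 376 mm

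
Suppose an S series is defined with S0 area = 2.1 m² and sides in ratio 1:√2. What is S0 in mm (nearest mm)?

Let the short side be w mm. Then w · w√2 = 2.1 m² = 2,100,000 mm².
w² = 2,100,000/√2, so w ≈ 1218.6 mm; long side = w√2 ≈ 1723.3 mm.

1219 × 1723 mm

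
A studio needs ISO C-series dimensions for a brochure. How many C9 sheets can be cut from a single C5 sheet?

C5 = 162 × 229 mm; C9 = 40 × 57 mm.
Each halving step doubles the count; 4 steps from C5 to C9.
2^4 = 16.

16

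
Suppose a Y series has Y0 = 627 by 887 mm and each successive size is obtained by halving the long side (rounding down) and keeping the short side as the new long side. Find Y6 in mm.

Y1 = 443 × 627 mm (from Y0 by 1 halving).
Y2: ⌊627/2⌋ × 443 = 313 × 443 mm
Y3: ⌊443/2⌋ × 313 = 221 × 313 mm
Y4: ⌊313/2⌋ × 221 = 156 × 221 mm
Y5: ⌊221/2⌋ × 156 = 110 × 156 mm
Y6: ⌊156/2⌋ × 110 = 78 × 110 mm

78 × 110 mm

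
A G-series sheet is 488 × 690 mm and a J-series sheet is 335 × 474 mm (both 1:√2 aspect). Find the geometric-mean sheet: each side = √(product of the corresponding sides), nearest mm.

Short side: √(488 · 335) = √163480 ≈ 404.3 → 404 mm
Long side: √(690 · 474) = √327060 ≈ 571.9 → 572 mm

404 × 572 mm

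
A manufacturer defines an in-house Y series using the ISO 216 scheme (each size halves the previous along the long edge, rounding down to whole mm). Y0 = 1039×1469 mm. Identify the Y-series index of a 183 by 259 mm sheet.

Y0: 1039 × 1469 mm
Y1: 734 × 1039 mm
Y2: 519 × 734 mm
Y3: 367 × 519 mm
Y4: 259 × 367 mm
Y5: 183 × 259 mm
Y6: 129 × 183 mm
→ matches Y5.

Y5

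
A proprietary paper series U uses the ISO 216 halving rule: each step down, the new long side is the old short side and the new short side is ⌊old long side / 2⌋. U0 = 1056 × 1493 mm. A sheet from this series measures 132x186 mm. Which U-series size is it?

U6

U0: 1056 × 1493 mm
U1: 746 × 1056 mm
U2: 528 × 746 mm
U3: 373 × 528 mm
U4: 264 × 373 mm
U5: 186 × 264 mm
U6: 132 × 186 mm
U7: 93 × 132 mm
→ matches U6.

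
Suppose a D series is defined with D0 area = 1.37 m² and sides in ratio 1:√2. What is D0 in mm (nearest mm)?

Let the short side be w mm. Then w · w√2 = 1.37 m² = 1,370,000 mm².
w² = 1,370,000/√2, so w ≈ 984.2 mm; long side = w√2 ≈ 1391.9 mm.

984 × 1392 mm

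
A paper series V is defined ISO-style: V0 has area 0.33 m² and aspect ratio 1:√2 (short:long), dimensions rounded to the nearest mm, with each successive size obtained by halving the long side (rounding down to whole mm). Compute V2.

Let V0's short side be w mm. w · w√2 = 0.33 m² = 330,000 mm², so w ≈ 483.1 mm and w√2 ≈ 683.1 mm → V0 = 483 × 683 mm.
V1: ⌊683/2⌋ × 483 = 341 × 483 mm
V2: ⌊483/2⌋ × 341 = 241 × 341 mm

241 × 341 mm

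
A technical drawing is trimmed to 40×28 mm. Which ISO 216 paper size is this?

Aspect ratio 40/28 ≈ 1.429 — close to the ISO √2 ≈ 1.414.
In the C-series (envelope sizes, between A and B): C10 = 28 × 40 mm.

C10 (28 × 40 mm)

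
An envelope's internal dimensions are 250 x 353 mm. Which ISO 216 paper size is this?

Aspect ratio 353/250 ≈ 1.412 — close to the ISO √2 ≈ 1.414.
In the B-series (B0 = 1000 × 1414 mm): B4 = 250 × 353 mm.

B4 (250 × 353 mm)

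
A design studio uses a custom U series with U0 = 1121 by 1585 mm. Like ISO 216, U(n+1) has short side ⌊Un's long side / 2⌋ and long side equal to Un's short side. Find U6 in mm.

140 × 198 mm

U1 = 792 × 1121 mm (from U0 by 1 halving).
U2: ⌊1121/2⌋ × 792 = 560 × 792 mm
U3: ⌊792/2⌋ × 560 = 396 × 560 mm
U4: ⌊560/2⌋ × 396 = 280 × 396 mm
U5: ⌊396/2⌋ × 280 = 198 × 280 mm
U6: ⌊280/2⌋ × 198 = 140 × 198 mm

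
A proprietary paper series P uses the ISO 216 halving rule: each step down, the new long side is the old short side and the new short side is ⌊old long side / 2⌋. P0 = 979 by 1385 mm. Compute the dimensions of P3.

P1: ⌊1385/2⌋ × 979 = 692 × 979 mm
P2: ⌊979/2⌋ × 692 = 489 × 692 mm
P3: ⌊692/2⌋ × 489 = 346 × 489 mm

346 × 489 mm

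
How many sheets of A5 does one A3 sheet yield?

A3 = 297 × 420 mm; A5 = 148 × 210 mm.
Each halving step doubles the count; 2 steps from A3 to A5.
2^2 = 4.

4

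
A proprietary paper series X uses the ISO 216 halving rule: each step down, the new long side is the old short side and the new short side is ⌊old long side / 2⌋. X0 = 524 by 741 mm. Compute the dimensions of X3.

X1: ⌊741/2⌋ × 524 = 370 × 524 mm
X2: ⌊524/2⌋ × 370 = 262 × 370 mm
X3: ⌊370/2⌋ × 262 = 185 × 262 mm

185 × 262 mm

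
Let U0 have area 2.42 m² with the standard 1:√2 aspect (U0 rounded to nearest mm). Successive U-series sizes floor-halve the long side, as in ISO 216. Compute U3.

462 × 654 mm

Let U0's short side be w mm. w · w√2 = 2.42 m² = 2,420,000 mm², so w ≈ 1308.1 mm and w√2 ≈ 1850.0 mm → U0 = 1308 × 1850 mm.
U1: ⌊1850/2⌋ × 1308 = 925 × 1308 mm
U2: ⌊1308/2⌋ × 925 = 654 × 925 mm
U3: ⌊925/2⌋ × 654 = 462 × 654 mm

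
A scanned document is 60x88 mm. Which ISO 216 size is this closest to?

Aspect ratio 88/60 ≈ 1.467 (ISO target is √2 ≈ 1.414).
In the B-series (B0 = 1000 × 1414 mm): B8 = 62 × 88 mm.
Off by 2 mm total — nearest standard size.

B8 (62 × 88 mm)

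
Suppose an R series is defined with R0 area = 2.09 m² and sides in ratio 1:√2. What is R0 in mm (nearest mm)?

1216 × 1719 mm

Let the short side be w mm. Then w · w√2 = 2.09 m² = 2,090,000 mm².
w² = 2,090,000/√2, so w ≈ 1215.7 mm; long side = w√2 ≈ 1719.2 mm.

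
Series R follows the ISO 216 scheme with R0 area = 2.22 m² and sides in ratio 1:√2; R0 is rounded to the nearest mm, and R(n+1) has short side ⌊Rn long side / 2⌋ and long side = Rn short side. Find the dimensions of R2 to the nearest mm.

Let R0's short side be w mm. w · w√2 = 2.22 m² = 2,220,000 mm², so w ≈ 1252.9 mm and w√2 ≈ 1771.9 mm → R0 = 1253 × 1772 mm.
R1: ⌊1772/2⌋ × 1253 = 886 × 1253 mm
R2: ⌊1253/2⌋ × 886 = 626 × 886 mm

626 × 886 mm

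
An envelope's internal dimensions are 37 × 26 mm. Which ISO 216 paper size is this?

A10 (26 × 37 mm)

Aspect ratio 37/26 ≈ 1.423 — close to the ISO √2 ≈ 1.414.
In the A-series (A0 area = 1 m²): A10 = 26 × 37 mm.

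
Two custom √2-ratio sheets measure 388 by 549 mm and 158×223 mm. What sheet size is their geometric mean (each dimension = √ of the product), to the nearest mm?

Short side: √(388 · 158) = √61304 ≈ 247.6 → 248 mm
Long side: √(549 · 223) = √122427 ≈ 349.9 → 350 mm

248 × 350 mm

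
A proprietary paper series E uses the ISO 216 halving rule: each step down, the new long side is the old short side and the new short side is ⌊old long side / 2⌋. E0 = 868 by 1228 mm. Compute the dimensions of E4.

217 × 307 mm

E1 = 614 × 868 mm (from E0 by 1 halving).
E2: ⌊868/2⌋ × 614 = 434 × 614 mm
E3: ⌊614/2⌋ × 434 = 307 × 434 mm
E4: ⌊434/2⌋ × 307 = 217 × 307 mm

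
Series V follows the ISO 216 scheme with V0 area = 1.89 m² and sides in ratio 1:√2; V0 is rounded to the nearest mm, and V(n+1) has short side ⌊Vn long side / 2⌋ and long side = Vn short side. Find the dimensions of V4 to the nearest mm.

Let V0's short side be w mm. w · w√2 = 1.89 m² = 1,890,000 mm², so w ≈ 1156.0 mm and w√2 ≈ 1634.9 mm → V0 = 1156 × 1635 mm.
V1: ⌊1635/2⌋ × 1156 = 817 × 1156 mm
V2: ⌊1156/2⌋ × 817 = 578 × 817 mm
V3: ⌊817/2⌋ × 578 = 408 × 578 mm
V4: ⌊578/2⌋ × 408 = 289 × 408 mm

289 × 408 mm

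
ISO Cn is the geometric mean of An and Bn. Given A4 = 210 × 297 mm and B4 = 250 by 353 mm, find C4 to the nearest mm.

229 × 324 mm

Short side: √(210 · 250) = √52500 ≈ 229.1 → 229 mm
Long side: √(297 · 353) = √104841 ≈ 323.8 → 324 mm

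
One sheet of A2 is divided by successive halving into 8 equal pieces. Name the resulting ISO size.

A5

8 = 2^3, so 3 halving steps.
A2 → A3 → … → A5 after 3 steps.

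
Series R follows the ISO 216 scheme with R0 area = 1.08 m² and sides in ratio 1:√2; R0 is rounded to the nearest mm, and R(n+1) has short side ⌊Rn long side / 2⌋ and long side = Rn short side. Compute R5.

Let R0's short side be w mm. w · w√2 = 1.08 m² = 1,080,000 mm², so w ≈ 873.9 mm and w√2 ≈ 1235.9 mm → R0 = 874 × 1236 mm.
R1: ⌊1236/2⌋ × 874 = 618 × 874 mm
R2: ⌊874/2⌋ × 618 = 437 × 618 mm
R3: ⌊618/2⌋ × 437 = 309 × 437 mm
R4: ⌊437/2⌋ × 309 = 218 × 309 mm
R5: ⌊309/2⌋ × 218 = 154 × 218 mm

154 × 218 mm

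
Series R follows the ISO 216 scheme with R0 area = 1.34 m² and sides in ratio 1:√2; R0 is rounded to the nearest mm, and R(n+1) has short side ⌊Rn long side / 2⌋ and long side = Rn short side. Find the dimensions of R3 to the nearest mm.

Let R0's short side be w mm. w · w√2 = 1.34 m² = 1,340,000 mm², so w ≈ 973.4 mm and w√2 ≈ 1376.6 mm → R0 = 973 × 1377 mm.
R1: ⌊1377/2⌋ × 973 = 688 × 973 mm
R2: ⌊973/2⌋ × 688 = 486 × 688 mm
R3: ⌊688/2⌋ × 486 = 344 × 486 mm

344 × 486 mm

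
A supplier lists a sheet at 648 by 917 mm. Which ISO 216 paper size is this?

Aspect ratio 917/648 ≈ 1.415 — close to the ISO √2 ≈ 1.414.
In the C-series (envelope sizes, between A and B): C1 = 648 × 917 mm.

C1 (648 × 917 mm)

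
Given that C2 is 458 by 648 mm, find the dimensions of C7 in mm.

81 × 114 mm

C3: ⌊648/2⌋ × 458 = 324 × 458 mm
C4: ⌊458/2⌋ × 324 = 229 × 324 mm
C5: ⌊324/2⌋ × 229 = 162 × 229 mm
C6: ⌊229/2⌋ × 162 = 114 × 162 mm
C7: ⌊162/2⌋ × 114 = 81 × 114 mm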